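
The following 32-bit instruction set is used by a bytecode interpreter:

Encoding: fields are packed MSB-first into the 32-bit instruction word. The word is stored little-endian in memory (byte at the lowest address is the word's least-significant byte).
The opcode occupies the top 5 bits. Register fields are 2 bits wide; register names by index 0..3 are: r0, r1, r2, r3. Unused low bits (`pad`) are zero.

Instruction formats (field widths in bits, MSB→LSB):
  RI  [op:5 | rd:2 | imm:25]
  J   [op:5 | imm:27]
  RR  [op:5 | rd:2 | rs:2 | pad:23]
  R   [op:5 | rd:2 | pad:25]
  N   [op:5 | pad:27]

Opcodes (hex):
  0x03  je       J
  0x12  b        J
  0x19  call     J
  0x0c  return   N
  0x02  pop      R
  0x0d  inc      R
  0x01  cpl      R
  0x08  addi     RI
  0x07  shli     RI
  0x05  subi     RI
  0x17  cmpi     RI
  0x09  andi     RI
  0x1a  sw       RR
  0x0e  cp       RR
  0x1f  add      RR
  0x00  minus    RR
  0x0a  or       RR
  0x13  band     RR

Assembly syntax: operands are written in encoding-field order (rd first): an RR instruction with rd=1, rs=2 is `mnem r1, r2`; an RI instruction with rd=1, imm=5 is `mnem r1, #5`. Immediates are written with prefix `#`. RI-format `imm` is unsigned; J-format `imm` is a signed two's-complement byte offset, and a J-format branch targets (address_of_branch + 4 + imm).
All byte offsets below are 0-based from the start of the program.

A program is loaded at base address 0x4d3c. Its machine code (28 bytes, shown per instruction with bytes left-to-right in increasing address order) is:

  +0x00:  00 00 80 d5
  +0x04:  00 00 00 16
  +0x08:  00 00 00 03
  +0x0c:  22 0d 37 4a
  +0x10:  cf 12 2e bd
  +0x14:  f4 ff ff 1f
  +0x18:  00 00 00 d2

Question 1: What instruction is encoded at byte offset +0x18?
sw r1, r0

@+18  little-endian(00 00 00 d2) = 0xd2000000
  top 5b → 0x1a → sw [RR]
  rd@[26:25]=0x1 ⇒ r1
  rs@[24:23]=0x0 ⇒ r0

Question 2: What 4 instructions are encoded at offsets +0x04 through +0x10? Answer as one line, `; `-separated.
+0x04: 00 00 00 16 ⇒ word 0x16000000 (little)
  top 5b → 0x2 → pop [R]
  [26:25] rd=3 = r3
+0x08: 00 00 00 03 ⇒ word 0x03000000 (little)
  top 5b → 0x0 → minus [RR]
  [26:25] rd=1 = r1
  [24:23] rs=2 = r2
+0x0c: 22 0d 37 4a ⇒ word 0x4a370d22 (little)
  top 5b → 0x9 → andi [RI]
  [26:25] rd=1 = r1
  [24:0] imm=3607842 = #3607842
+0x10: cf 12 2e bd ⇒ word 0xbd2e12cf (little)
  top 5b → 0x17 → cmpi [RI]
  [26:25] rd=2 = r2
  [24:0] imm=19796687 = #19796687

pop r3; minus r1, r2; andi r1, #3607842; cmpi r2, #19796687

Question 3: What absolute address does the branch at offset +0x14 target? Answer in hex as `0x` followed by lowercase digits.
0x4d48

[14] f4 ff ff 1f → 0x1ffffff4
  opcode bits[31:27]=0x3: je/J
  imm: (w>>0)&0x7ffffff=0x7fffff4 (s27→-12) → #-12
  target = base 0x4d3c + off 0x14 + 4 + imm -12 = 0x4d48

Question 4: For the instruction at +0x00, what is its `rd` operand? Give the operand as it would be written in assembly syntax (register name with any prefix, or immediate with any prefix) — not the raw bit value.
[00] 00 00 80 d5 → 0xd5800000
  opcode bits[31:27]=0x1a: sw/RR
  rd@[26:25]=0x2 ⇒ r2
  rs@[24:23]=0x3 ⇒ r3

r2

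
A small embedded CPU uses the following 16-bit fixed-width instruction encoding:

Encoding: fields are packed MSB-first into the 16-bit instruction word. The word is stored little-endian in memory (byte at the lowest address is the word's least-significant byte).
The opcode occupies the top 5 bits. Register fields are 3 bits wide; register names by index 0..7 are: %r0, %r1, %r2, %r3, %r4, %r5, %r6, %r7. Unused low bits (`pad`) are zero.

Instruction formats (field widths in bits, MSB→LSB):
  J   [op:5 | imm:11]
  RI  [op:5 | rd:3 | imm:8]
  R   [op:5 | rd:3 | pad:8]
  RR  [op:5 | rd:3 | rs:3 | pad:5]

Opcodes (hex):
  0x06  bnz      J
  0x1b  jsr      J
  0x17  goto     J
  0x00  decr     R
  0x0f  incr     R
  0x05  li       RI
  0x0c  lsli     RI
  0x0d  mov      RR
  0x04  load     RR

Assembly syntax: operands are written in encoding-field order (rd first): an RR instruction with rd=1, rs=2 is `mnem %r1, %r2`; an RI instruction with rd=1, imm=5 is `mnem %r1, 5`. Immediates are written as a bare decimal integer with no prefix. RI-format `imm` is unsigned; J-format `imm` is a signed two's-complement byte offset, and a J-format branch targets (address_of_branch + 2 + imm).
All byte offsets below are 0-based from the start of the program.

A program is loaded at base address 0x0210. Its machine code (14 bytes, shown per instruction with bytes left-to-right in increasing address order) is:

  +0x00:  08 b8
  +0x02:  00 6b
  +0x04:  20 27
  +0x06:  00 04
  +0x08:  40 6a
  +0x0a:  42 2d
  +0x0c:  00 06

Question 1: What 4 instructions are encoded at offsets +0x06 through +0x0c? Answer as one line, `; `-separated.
[06] 00 04 → 0x0400
  top 5b → 0x0 → decr [R]
  [10:8] rd=4 = %r4
[08] 40 6a → 0x6a40
  top 5b → 0xd → mov [RR]
  [10:8] rd=2 = %r2
  [7:5] rs=2 = %r2
[0a] 42 2d → 0x2d42
  top 5b → 0x5 → li [RI]
  [10:8] rd=5 = %r5
  [7:0] imm=66 = 66
[0c] 00 06 → 0x0600
  top 5b → 0x0 → decr [R]
  [10:8] rd=6 = %r6

decr %r4; mov %r2, %r2; li %r5, 66; decr %r6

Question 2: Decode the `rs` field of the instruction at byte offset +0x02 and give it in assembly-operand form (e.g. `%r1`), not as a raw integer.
%r0

+0x02: 00 6b ⇒ word 0x6b00 (little)
  top 5b → 0xd → mov [RR]
  [10:8] rd=3 = %r3
  [7:5] rs=0 = %r0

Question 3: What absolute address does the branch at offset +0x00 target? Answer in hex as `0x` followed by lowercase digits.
0x021a

@+00  little-endian(08 b8) = 0xb808
  opcode bits[15:11]=0x17: goto/J
  imm@[10:0]=0x8 ⇒ 8
  target = base 0x0210 + off 0x00 + 2 + imm 8 = 0x021a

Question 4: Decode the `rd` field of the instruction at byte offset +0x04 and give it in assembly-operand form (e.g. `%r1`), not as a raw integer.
+0x04: 20 27 ⇒ word 0x2720 (little)
  opcode bits[15:11]=0x4: load/RR
  rd@[10:8]=0x7 ⇒ %r7
  rs@[7:5]=0x1 ⇒ %r1

%r7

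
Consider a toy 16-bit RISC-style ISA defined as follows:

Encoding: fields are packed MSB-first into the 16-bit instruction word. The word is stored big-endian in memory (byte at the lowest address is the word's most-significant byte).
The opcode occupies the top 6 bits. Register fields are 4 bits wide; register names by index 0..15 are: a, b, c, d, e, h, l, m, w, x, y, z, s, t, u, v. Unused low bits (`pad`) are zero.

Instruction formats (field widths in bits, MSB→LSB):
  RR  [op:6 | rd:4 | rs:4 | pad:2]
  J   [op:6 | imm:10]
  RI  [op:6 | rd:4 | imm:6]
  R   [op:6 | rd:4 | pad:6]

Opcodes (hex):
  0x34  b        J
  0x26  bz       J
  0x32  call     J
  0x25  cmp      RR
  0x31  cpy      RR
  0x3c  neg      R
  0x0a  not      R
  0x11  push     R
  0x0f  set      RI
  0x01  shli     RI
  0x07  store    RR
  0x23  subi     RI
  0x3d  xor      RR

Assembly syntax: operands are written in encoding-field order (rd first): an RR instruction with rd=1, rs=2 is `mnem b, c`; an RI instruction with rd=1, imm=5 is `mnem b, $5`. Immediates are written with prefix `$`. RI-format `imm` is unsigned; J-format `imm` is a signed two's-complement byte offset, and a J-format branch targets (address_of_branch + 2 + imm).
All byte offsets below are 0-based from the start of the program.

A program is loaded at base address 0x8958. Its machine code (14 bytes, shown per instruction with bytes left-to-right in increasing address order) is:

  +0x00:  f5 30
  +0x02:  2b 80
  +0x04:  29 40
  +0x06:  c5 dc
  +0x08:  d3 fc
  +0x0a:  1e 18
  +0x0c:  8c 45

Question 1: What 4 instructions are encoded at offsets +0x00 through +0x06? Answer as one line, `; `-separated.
xor e, s; not u; not h; cpy m, m

+0x00: f5 30 ⇒ word 0xf530 (big)
  top 6b → 0x3d → xor [RR]
  [9:6] rd=4 = e
  [5:2] rs=12 = s
+0x02: 2b 80 ⇒ word 0x2b80 (big)
  top 6b → 0xa → not [R]
  [9:6] rd=14 = u
+0x04: 29 40 ⇒ word 0x2940 (big)
  top 6b → 0xa → not [R]
  [9:6] rd=5 = h
+0x06: c5 dc ⇒ word 0xc5dc (big)
  top 6b → 0x31 → cpy [RR]
  [9:6] rd=7 = m
  [5:2] rs=7 = m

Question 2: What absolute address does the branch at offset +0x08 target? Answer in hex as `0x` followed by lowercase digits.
[08] d3 fc → 0xd3fc
  opcode bits[15:10]=0x34: b/J
  imm@[9:0]=0x3fc (s10→-4) ⇒ $-4
  target = base 0x8958 + off 0x08 + 2 + imm -4 = 0x895e

0x895e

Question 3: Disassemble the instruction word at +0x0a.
[0a] 1e 18 → 0x1e18
  top 6b → 0x7 → store [RR]
  rd@[9:6]=0x8 ⇒ w
  rs@[5:2]=0x6 ⇒ l

store w, l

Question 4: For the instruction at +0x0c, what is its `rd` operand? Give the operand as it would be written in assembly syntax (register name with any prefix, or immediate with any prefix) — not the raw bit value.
b

[0c] 8c 45 → 0x8c45
  opcode bits[15:10]=0x23: subi/RI
  [9:6] rd=1 = b
  [5:0] imm=5 = $5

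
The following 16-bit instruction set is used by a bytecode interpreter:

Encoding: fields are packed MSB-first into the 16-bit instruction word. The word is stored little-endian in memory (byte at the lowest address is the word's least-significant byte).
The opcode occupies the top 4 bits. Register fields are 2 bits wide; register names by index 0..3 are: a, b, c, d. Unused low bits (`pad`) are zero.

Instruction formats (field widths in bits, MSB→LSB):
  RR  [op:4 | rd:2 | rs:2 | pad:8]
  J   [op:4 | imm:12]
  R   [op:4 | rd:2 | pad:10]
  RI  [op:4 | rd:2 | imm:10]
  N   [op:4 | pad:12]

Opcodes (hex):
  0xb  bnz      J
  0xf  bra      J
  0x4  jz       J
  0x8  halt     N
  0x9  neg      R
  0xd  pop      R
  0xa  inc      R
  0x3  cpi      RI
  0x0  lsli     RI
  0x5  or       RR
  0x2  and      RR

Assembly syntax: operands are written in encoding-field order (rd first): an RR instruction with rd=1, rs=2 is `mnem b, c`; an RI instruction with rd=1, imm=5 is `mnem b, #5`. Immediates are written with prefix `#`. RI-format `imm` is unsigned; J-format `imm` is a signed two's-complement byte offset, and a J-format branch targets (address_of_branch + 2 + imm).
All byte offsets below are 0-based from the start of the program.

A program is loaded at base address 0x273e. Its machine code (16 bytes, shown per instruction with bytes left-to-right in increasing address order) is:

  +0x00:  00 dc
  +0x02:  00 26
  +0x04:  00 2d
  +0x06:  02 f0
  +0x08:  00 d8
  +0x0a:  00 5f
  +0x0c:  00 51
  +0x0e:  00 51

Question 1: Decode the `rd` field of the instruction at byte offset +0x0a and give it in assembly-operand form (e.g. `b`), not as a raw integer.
d

+0x0a: 00 5f ⇒ word 0x5f00 (little)
  op=0x5f00>>12=0x5 ⇒ or (RR)
  rd@[11:10]=0x3 ⇒ d
  rs@[9:8]=0x3 ⇒ d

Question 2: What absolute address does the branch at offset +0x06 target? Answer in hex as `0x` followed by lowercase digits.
@+06  little-endian(02 f0) = 0xf002
  op=0xf002>>12=0xf ⇒ bra (J)
  [11:0] imm=2 = #2
  target = base 0x273e + off 0x06 + 2 + imm 2 = 0x2748

0x2748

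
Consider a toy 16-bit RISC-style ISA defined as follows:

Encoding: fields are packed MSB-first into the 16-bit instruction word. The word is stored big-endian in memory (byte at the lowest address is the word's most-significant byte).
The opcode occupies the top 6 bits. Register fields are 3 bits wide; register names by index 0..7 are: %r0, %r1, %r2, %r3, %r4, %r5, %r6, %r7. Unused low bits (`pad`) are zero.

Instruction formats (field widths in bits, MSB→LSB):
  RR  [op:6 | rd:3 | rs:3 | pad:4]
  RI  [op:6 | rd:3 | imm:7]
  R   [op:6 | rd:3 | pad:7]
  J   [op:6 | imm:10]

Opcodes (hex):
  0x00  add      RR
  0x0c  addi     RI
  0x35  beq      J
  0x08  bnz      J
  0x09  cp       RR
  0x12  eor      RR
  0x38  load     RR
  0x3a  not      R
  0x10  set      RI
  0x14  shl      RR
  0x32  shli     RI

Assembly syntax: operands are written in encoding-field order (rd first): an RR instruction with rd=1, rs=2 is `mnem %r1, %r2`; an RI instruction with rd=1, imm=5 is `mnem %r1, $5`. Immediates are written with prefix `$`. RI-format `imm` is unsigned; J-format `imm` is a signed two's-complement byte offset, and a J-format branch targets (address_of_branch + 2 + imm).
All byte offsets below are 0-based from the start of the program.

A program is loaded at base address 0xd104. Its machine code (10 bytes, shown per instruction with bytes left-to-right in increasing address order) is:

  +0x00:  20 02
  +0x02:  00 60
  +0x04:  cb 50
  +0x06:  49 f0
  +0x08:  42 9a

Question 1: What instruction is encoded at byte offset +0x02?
+0x02: 00 60 ⇒ word 0x0060 (big)
  top 6b → 0x0 → add [RR]
  rd: (w>>7)&0x7=0x0 → %r0
  rs: (w>>4)&0x7=0x6 → %r6

add %r0, %r6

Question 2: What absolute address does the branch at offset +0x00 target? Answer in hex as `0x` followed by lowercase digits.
[00] 20 02 → 0x2002
  opcode bits[15:10]=0x8: bnz/J
  imm: (w>>0)&0x3ff=0x2 → $2
  target = base 0xd104 + off 0x00 + 2 + imm 2 = 0xd108

0xd108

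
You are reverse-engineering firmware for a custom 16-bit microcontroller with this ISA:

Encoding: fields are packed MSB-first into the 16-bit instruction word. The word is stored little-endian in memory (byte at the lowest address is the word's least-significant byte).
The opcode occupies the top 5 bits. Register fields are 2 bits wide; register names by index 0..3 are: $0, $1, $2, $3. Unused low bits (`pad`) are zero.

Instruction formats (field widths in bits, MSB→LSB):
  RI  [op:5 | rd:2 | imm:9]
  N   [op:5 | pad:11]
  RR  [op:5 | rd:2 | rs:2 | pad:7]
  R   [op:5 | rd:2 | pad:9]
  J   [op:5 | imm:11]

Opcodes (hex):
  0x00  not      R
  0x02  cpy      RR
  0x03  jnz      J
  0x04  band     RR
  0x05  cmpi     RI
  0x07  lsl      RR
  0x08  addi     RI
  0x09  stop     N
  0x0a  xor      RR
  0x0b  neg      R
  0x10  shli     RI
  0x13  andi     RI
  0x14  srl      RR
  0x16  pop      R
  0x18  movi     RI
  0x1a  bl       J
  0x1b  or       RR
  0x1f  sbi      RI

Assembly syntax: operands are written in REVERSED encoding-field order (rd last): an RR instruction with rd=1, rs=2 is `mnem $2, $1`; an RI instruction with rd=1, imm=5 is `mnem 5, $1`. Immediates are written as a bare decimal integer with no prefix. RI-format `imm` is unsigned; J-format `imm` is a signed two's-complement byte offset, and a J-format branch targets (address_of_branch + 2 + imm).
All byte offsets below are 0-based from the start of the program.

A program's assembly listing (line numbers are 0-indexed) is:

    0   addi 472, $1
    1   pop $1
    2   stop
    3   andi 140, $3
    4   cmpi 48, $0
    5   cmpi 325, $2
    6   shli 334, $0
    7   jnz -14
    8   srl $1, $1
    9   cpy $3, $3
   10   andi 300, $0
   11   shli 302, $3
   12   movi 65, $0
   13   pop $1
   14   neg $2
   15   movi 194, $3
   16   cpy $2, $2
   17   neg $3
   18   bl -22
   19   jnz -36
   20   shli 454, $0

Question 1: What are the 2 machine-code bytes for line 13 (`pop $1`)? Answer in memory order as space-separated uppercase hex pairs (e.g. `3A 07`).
00 B2

L13: pop op=0x16:5|rd=1:2|pad=0:9 ⇒ 0xb200 ⇒ little 00 b2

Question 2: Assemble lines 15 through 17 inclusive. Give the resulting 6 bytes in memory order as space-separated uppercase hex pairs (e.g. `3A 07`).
C2 C6 00 15 00 5E

15. movi fields op=0x18:5|rd=3:2|imm=194:9 → word c6c2h → c2 c6
16. cpy fields op=0x2:5|rd=2:2|rs=2:2|pad=0:7 → word 1500h → 00 15
17. neg fields op=0xb:5|rd=3:2|pad=0:9 → word 5e00h → 00 5e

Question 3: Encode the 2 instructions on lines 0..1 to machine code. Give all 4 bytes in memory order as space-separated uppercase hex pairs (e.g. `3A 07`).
line 0 (addi): pack op=0x8:5|rd=1:2|imm=472:9 = 0x43d8; little→ d8 43
line 1 (pop): pack op=0x16:5|rd=1:2|pad=0:9 = 0xb200; little→ 00 b2

D8 43 00 B2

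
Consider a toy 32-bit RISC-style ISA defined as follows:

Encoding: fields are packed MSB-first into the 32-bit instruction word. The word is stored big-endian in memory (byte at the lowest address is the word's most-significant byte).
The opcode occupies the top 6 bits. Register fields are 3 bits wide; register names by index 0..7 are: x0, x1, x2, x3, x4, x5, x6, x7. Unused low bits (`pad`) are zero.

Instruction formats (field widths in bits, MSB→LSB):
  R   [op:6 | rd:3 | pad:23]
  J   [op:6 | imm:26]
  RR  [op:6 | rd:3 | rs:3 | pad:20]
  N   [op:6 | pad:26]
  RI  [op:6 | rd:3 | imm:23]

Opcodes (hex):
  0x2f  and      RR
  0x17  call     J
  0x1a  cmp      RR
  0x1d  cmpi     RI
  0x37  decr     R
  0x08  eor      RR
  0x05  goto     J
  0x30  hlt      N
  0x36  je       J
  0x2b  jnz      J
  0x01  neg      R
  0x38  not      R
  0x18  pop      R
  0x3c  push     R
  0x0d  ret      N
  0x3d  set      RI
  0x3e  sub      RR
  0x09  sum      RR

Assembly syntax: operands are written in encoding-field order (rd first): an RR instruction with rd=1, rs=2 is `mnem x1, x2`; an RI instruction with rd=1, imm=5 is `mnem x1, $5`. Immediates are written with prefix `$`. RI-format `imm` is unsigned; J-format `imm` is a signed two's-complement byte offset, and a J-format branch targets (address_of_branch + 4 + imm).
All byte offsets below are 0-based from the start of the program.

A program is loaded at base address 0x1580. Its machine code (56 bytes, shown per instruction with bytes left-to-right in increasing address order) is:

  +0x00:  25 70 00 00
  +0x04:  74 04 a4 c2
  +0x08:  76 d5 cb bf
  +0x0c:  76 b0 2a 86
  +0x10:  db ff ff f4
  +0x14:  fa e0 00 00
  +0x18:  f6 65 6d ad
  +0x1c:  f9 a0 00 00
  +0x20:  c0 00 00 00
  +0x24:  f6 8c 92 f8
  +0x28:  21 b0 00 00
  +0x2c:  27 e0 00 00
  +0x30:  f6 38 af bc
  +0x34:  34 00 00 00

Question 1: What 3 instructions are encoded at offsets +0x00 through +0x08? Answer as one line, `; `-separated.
sum x2, x7; cmpi x0, $304322; cmpi x5, $5622719

@+00  big-endian(25 70 00 00) = 0x25700000
  op=0x25700000>>26=0x9 ⇒ sum (RR)
  [25:23] rd=2 = x2
  [22:20] rs=7 = x7
@+04  big-endian(74 04 a4 c2) = 0x7404a4c2
  op=0x7404a4c2>>26=0x1d ⇒ cmpi (RI)
  [25:23] rd=0 = x0
  [22:0] imm=304322 = $304322
@+08  big-endian(76 d5 cb bf) = 0x76d5cbbf
  op=0x76d5cbbf>>26=0x1d ⇒ cmpi (RI)
  [25:23] rd=5 = x5
  [22:0] imm=5622719 = $5622719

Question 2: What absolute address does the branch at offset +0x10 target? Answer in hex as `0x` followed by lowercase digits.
0x1588

[10] db ff ff f4 → 0xdbfffff4
  op=0xdbfffff4>>26=0x36 ⇒ je (J)
  [25:0] imm=67108852 (s26→-12) = $-12
  target = base 0x1580 + off 0x10 + 4 + imm -12 = 0x1588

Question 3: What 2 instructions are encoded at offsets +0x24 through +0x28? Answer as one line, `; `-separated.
@+24  big-endian(f6 8c 92 f8) = 0xf68c92f8
  top 6b → 0x3d → set [RI]
  [25:23] rd=5 = x5
  [22:0] imm=824056 = $824056
@+28  big-endian(21 b0 00 00) = 0x21b00000
  top 6b → 0x8 → eor [RR]
  [25:23] rd=3 = x3
  [22:20] rs=3 = x3

set x5, $824056; eor x3, x3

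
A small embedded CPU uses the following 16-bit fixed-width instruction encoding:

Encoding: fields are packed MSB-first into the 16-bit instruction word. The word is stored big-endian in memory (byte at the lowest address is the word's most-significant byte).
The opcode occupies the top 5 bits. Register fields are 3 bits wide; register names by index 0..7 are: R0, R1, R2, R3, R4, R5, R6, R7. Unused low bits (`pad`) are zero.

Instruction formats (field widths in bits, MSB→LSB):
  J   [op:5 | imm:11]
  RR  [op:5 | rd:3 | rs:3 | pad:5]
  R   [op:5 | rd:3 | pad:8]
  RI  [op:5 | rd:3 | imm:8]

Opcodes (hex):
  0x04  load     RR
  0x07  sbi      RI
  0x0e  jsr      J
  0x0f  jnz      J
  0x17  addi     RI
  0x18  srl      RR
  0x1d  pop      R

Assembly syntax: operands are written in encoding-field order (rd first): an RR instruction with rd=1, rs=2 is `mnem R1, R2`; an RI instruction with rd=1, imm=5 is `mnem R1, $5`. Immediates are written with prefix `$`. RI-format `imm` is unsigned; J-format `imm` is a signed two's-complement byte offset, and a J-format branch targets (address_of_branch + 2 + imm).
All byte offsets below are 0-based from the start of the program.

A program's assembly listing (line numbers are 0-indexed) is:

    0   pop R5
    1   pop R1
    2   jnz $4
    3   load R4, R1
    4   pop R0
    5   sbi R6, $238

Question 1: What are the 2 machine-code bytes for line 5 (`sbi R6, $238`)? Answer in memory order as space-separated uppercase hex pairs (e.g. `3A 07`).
5. sbi fields op=0x7:5|rd=6:3|imm=238:8 → word 3eeeh → 3e ee

3E EE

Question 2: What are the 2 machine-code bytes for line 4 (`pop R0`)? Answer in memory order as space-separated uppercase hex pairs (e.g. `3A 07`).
E8 00

4. pop fields op=0x1d:5|rd=0:3|pad=0:8 → word e800h → e8 00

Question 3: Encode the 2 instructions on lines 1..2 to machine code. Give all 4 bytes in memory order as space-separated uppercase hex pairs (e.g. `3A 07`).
line 1 (pop): pack op=0x1d:5|rd=1:3|pad=0:8 = 0xe900; big→ e9 00
line 2 (jnz): pack op=0xf:5|imm=4:11 = 0x7804; big→ 78 04

E9 00 78 04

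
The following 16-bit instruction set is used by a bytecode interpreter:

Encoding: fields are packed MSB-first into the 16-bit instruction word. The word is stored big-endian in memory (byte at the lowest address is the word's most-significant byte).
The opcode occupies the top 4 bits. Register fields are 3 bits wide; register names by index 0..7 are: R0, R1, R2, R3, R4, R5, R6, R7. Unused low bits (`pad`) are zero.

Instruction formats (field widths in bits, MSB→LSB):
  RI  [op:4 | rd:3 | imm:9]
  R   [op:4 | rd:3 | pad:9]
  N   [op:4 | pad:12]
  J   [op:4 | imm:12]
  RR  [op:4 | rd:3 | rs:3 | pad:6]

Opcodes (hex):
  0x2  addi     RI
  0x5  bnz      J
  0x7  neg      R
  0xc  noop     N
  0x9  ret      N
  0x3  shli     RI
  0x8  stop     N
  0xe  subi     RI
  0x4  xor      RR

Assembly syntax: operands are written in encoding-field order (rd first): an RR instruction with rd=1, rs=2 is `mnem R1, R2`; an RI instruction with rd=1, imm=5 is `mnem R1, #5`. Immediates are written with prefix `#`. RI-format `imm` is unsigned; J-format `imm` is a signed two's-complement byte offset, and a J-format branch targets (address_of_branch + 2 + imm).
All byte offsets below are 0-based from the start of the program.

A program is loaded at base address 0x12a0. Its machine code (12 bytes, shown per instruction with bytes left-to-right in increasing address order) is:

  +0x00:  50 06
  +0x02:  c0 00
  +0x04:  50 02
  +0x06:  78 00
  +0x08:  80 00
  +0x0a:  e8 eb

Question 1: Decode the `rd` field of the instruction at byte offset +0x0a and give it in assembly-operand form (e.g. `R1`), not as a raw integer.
R4

@+0a  big-endian(e8 eb) = 0xe8eb
  op=0xe8eb>>12=0xe ⇒ subi (RI)
  [11:9] rd=4 = R4
  [8:0] imm=235 = #235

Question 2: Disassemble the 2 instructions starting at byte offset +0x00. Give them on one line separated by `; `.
bnz #6; noop

@+00  big-endian(50 06) = 0x5006
  opcode bits[15:12]=0x5: bnz/J
  imm: (w>>0)&0xfff=0x6 → #6
@+02  big-endian(c0 00) = 0xc000
  opcode bits[15:12]=0xc: noop/N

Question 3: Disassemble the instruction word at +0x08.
+0x08: 80 00 ⇒ word 0x8000 (big)
  opcode bits[15:12]=0x8: stop/N

stop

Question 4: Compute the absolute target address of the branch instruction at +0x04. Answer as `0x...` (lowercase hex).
0x12a8

+0x04: 50 02 ⇒ word 0x5002 (big)
  op=0x5002>>12=0x5 ⇒ bnz (J)
  [11:0] imm=2 = #2
  target = base 0x12a0 + off 0x04 + 2 + imm 2 = 0x12a8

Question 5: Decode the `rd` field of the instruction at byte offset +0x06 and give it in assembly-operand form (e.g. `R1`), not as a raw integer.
@+06  big-endian(78 00) = 0x7800
  opcode bits[15:12]=0x7: neg/R
  rd: (w>>9)&0x7=0x4 → R4

R4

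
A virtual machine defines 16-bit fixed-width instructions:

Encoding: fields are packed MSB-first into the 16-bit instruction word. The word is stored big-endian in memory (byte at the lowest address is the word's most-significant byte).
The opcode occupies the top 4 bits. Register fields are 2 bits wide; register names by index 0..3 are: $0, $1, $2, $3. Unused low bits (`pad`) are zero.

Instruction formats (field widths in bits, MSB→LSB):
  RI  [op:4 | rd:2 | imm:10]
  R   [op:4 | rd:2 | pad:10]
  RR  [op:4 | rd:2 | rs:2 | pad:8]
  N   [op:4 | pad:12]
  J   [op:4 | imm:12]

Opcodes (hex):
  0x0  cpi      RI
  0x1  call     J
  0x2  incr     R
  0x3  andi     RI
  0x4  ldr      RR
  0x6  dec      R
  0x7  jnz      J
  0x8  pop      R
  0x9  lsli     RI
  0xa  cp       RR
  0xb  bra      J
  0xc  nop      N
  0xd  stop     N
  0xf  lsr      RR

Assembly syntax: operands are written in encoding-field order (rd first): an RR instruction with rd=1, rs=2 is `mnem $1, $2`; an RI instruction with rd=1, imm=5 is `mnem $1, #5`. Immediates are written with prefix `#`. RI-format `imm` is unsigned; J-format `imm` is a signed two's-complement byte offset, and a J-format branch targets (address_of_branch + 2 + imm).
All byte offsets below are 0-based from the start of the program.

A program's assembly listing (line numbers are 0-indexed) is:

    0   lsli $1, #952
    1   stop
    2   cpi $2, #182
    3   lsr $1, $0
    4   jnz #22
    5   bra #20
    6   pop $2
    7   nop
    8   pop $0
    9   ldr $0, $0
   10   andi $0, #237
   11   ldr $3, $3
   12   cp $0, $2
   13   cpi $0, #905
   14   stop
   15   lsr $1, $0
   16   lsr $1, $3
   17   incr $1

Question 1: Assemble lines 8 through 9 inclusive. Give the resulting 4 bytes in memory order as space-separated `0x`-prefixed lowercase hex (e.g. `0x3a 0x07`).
8. pop fields op=0x8:4|rd=0:2|pad=0:10 → word 8000h → 80 00
9. ldr fields op=0x4:4|rd=0:2|rs=0:2|pad=0:8 → word 4000h → 40 00

0x80 0x00 0x40 0x00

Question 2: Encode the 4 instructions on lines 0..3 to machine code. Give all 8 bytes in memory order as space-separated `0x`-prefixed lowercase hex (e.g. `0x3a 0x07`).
line 0 (lsli): pack op=0x9:4|rd=1:2|imm=952:10 = 0x97b8; big→ 97 b8
line 1 (stop): pack op=0xd:4|pad=0:12 = 0xd000; big→ d0 00
line 2 (cpi): pack op=0x0:4|rd=2:2|imm=182:10 = 0x08b6; big→ 08 b6
line 3 (lsr): pack op=0xf:4|rd=1:2|rs=0:2|pad=0:8 = 0xf400; big→ f4 00

0x97 0xb8 0xd0 0x00 0x08 0xb6 0xf4 0x00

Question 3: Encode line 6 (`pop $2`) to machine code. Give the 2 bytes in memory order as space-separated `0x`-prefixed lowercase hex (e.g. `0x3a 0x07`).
0x88 0x00

6. pop fields op=0x8:4|rd=2:2|pad=0:10 → word 8800h → 88 00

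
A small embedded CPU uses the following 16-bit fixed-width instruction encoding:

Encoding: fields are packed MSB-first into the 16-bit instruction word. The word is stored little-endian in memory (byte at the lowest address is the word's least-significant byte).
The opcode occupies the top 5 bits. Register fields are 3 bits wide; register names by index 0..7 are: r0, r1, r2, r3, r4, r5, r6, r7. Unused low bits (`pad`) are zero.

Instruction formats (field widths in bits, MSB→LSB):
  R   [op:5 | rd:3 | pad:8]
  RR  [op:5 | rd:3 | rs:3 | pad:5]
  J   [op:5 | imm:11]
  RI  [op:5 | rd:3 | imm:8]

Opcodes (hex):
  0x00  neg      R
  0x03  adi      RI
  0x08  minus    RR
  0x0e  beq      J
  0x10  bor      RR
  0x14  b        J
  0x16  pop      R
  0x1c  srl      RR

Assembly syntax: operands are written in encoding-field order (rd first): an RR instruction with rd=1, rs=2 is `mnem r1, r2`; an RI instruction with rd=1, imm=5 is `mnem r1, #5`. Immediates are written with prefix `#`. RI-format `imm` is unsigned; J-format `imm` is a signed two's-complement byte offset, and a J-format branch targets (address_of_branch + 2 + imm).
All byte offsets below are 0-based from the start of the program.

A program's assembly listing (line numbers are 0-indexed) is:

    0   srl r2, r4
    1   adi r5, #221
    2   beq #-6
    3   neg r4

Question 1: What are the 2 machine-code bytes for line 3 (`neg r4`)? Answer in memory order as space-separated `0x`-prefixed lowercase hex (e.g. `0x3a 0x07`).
0x00 0x04

3. neg fields op=0x0:5|rd=4:3|pad=0:8 → word 0400h → 00 04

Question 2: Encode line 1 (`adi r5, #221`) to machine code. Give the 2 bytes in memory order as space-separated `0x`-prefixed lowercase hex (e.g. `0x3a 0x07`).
line 1 (adi): pack op=0x3:5|rd=5:3|imm=221:8 = 0x1ddd; little→ dd 1d

0xdd 0x1d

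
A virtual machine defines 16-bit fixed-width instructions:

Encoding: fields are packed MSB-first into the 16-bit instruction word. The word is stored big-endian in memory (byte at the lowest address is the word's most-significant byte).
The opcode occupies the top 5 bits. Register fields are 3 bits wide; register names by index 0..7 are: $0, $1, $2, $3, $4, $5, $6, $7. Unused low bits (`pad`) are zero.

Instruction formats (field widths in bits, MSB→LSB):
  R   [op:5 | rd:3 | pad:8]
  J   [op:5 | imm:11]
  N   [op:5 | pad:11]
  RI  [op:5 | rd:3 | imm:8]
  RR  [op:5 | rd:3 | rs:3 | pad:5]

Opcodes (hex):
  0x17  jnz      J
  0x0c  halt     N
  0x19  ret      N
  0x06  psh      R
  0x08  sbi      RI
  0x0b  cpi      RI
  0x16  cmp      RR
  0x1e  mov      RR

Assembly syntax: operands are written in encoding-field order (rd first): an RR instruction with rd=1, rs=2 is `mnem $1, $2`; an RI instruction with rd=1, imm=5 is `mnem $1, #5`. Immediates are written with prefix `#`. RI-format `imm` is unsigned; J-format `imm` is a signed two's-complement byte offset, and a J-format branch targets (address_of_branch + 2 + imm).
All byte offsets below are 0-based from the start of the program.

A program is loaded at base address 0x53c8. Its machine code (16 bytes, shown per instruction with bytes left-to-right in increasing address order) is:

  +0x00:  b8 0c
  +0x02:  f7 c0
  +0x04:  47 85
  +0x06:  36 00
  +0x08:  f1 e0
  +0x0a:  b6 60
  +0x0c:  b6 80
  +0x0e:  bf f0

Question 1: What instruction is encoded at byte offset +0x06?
@+06  big-endian(36 00) = 0x3600
  top 5b → 0x6 → psh [R]
  rd: (w>>8)&0x7=0x6 → $6

psh $6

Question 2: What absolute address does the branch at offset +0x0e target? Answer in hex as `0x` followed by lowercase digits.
off 0x0e: read bf f0 as big → 0xbff0
  top 5b → 0x17 → jnz [J]
  imm: (w>>0)&0x7ff=0x7f0 (s11→-16) → #-16
  target = base 0x53c8 + off 0x0e + 2 + imm -16 = 0x53c8

0x53c8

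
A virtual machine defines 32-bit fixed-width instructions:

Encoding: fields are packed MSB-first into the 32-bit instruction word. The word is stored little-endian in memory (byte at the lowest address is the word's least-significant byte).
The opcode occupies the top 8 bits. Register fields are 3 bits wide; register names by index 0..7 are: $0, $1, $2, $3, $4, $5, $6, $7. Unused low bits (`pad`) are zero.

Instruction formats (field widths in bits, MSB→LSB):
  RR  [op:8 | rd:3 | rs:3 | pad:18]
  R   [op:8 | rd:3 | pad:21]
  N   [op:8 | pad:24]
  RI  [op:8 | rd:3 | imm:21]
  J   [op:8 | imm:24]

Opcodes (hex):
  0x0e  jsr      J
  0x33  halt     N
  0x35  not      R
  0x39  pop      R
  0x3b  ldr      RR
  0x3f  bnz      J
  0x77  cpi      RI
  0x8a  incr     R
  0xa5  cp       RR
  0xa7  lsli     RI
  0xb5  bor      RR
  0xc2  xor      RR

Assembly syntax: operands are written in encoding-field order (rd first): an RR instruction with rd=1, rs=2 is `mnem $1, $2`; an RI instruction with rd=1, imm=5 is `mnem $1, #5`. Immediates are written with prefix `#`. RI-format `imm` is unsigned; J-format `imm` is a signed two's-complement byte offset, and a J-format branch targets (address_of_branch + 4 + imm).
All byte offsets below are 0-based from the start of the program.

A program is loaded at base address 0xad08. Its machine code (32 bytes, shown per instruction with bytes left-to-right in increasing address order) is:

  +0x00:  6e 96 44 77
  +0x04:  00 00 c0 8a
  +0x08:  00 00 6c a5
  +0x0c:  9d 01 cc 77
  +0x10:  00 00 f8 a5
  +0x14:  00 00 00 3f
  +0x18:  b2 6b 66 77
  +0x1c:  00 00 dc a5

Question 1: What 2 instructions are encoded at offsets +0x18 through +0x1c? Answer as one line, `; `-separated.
cpi $3, #420786; cp $6, $7

off 0x18: read b2 6b 66 77 as little → 0x77666bb2
  op=0x77666bb2>>24=0x77 ⇒ cpi (RI)
  rd: (w>>21)&0x7=0x3 → $3
  imm: (w>>0)&0x1fffff=0x66bb2 → #420786
off 0x1c: read 00 00 dc a5 as little → 0xa5dc0000
  op=0xa5dc0000>>24=0xa5 ⇒ cp (RR)
  rd: (w>>21)&0x7=0x6 → $6
  rs: (w>>18)&0x7=0x7 → $7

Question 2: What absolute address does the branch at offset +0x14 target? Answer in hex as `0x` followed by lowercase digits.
off 0x14: read 00 00 00 3f as little → 0x3f000000
  op=0x3f000000>>24=0x3f ⇒ bnz (J)
  [23:0] imm=0 = #0
  target = base 0xad08 + off 0x14 + 4 + imm 0 = 0xad20

0xad20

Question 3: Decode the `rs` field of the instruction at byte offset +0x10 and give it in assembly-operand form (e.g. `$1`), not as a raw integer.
@+10  little-endian(00 00 f8 a5) = 0xa5f80000
  op=0xa5f80000>>24=0xa5 ⇒ cp (RR)
  rd@[23:21]=0x7 ⇒ $7
  rs@[20:18]=0x6 ⇒ $6

$6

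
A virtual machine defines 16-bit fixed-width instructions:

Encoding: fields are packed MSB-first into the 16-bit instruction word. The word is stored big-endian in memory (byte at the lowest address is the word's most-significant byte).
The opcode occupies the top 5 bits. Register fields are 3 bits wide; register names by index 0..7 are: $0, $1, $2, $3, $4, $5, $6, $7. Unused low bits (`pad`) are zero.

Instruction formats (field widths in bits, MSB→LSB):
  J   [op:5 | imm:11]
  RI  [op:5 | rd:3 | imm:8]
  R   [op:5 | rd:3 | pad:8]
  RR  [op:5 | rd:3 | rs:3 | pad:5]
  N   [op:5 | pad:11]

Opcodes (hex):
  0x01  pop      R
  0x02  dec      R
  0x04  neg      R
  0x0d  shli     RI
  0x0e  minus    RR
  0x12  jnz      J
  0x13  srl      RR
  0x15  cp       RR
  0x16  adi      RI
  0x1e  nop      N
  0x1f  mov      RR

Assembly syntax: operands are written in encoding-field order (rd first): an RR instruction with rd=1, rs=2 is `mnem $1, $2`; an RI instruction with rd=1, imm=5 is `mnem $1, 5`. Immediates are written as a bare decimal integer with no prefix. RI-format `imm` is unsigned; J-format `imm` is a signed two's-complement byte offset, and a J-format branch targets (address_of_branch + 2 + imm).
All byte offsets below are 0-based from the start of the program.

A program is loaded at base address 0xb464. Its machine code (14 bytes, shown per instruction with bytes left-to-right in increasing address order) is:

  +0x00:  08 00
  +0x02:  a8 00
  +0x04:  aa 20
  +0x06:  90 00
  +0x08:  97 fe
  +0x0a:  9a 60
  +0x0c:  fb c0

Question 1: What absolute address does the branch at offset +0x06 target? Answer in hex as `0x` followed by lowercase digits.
0xb46c

[06] 90 00 → 0x9000
  opcode bits[15:11]=0x12: jnz/J
  [10:0] imm=0 = 0
  target = base 0xb464 + off 0x06 + 2 + imm 0 = 0xb46c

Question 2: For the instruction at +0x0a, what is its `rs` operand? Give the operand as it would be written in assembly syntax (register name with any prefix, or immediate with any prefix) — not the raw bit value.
@+0a  big-endian(9a 60) = 0x9a60
  top 5b → 0x13 → srl [RR]
  rd: (w>>8)&0x7=0x2 → $2
  rs: (w>>5)&0x7=0x3 → $3

$3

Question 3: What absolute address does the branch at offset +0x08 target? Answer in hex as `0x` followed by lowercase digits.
+0x08: 97 fe ⇒ word 0x97fe (big)
  top 5b → 0x12 → jnz [J]
  imm: (w>>0)&0x7ff=0x7fe (s11→-2) → -2
  target = base 0xb464 + off 0x08 + 2 + imm -2 = 0xb46c

0xb46c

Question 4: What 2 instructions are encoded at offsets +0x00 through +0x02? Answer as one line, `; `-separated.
pop $0; cp $0, $0

off 0x00: read 08 00 as big → 0x0800
  op=0x0800>>11=0x1 ⇒ pop (R)
  [10:8] rd=0 = $0
off 0x02: read a8 00 as big → 0xa800
  op=0xa800>>11=0x15 ⇒ cp (RR)
  [10:8] rd=0 = $0
  [7:5] rs=0 = $0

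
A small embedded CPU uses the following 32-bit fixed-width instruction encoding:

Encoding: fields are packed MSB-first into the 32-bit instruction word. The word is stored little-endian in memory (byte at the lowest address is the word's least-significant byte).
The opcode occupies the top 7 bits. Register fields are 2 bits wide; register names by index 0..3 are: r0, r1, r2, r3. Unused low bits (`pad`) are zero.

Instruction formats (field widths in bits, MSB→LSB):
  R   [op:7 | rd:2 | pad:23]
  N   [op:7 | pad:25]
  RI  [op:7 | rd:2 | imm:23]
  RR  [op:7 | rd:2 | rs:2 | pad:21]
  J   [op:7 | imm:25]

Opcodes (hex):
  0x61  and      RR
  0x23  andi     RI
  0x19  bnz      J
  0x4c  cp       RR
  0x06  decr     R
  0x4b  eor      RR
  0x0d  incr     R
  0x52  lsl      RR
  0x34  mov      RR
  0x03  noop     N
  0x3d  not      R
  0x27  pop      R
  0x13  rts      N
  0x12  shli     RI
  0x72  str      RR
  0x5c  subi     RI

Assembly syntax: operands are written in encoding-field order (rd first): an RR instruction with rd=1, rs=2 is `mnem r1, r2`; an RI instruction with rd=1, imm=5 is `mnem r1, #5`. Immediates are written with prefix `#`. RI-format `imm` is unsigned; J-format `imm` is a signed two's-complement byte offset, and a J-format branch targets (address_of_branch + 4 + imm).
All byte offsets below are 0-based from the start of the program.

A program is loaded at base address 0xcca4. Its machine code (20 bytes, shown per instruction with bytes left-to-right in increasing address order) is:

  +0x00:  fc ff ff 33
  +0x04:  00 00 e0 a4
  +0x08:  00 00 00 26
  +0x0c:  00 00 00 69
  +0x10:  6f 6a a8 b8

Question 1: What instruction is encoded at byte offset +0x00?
[00] fc ff ff 33 → 0x33fffffc
  op=0x33fffffc>>25=0x19 ⇒ bnz (J)
  imm@[24:0]=0x1fffffc (s25→-4) ⇒ #-4

bnz #-4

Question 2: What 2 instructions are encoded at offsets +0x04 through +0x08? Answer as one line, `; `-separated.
lsl r1, r3; rts

@+04  little-endian(00 00 e0 a4) = 0xa4e00000
  op=0xa4e00000>>25=0x52 ⇒ lsl (RR)
  rd: (w>>23)&0x3=0x1 → r1
  rs: (w>>21)&0x3=0x3 → r3
@+08  little-endian(00 00 00 26) = 0x26000000
  op=0x26000000>>25=0x13 ⇒ rts (N)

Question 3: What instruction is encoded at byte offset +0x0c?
mov r2, r0

+0x0c: 00 00 00 69 ⇒ word 0x69000000 (little)
  op=0x69000000>>25=0x34 ⇒ mov (RR)
  [24:23] rd=2 = r2
  [22:21] rs=0 = r0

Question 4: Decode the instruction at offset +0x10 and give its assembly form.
[10] 6f 6a a8 b8 → 0xb8a86a6f
  opcode bits[31:25]=0x5c: subi/RI
  rd@[24:23]=0x1 ⇒ r1
  imm@[22:0]=0x286a6f ⇒ #2648687

subi r1, #2648687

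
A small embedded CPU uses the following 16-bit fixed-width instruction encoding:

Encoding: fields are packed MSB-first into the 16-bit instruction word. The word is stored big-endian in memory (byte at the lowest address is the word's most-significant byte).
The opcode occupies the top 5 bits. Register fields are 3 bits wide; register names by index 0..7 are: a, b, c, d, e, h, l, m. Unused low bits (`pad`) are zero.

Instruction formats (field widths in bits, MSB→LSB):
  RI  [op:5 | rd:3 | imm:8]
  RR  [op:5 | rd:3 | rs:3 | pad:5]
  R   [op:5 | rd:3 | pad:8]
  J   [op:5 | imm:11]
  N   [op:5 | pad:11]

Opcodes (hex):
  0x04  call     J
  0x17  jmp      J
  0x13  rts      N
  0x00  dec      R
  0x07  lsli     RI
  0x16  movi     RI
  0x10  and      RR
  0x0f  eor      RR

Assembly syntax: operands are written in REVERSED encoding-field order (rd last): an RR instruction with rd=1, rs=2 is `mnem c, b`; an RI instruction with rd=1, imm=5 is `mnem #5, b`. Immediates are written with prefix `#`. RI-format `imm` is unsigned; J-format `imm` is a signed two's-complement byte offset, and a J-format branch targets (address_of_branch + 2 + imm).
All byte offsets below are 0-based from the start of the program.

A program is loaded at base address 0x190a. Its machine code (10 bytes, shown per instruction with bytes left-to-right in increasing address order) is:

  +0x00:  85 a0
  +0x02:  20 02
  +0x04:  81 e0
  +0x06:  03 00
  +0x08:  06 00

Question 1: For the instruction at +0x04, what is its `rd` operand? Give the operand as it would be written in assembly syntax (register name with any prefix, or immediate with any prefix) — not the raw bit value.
+0x04: 81 e0 ⇒ word 0x81e0 (big)
  top 5b → 0x10 → and [RR]
  rd: (w>>8)&0x7=0x1 → b
  rs: (w>>5)&0x7=0x7 → m

b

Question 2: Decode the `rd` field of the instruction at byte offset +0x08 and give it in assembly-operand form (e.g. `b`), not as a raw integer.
+0x08: 06 00 ⇒ word 0x0600 (big)
  top 5b → 0x0 → dec [R]
  rd: (w>>8)&0x7=0x6 → l

l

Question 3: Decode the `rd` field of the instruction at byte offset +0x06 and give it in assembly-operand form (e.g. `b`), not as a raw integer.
[06] 03 00 → 0x0300
  op=0x0300>>11=0x0 ⇒ dec (R)
  rd: (w>>8)&0x7=0x3 → d

d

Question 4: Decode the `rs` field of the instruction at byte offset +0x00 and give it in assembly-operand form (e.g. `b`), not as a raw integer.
@+00  big-endian(85 a0) = 0x85a0
  top 5b → 0x10 → and [RR]
  [10:8] rd=5 = h
  [7:5] rs=5 = h

h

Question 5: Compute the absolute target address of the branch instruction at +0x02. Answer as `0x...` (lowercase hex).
0x1910

+0x02: 20 02 ⇒ word 0x2002 (big)
  op=0x2002>>11=0x4 ⇒ call (J)
  imm: (w>>0)&0x7ff=0x2 → #2
  target = base 0x190a + off 0x02 + 2 + imm 2 = 0x1910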